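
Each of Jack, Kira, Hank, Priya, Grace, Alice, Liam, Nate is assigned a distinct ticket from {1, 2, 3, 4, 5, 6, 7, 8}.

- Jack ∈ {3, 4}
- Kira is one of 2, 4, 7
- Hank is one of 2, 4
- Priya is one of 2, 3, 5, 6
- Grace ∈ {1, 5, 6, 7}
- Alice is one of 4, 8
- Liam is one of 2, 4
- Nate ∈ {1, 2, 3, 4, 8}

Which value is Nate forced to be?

The 2 variables Hank and Liam are confined to {2, 4}, which locks those values in; drop them from Jack, Kira, Priya, Alice, Nate.
That leaves Jack = 3. Eliminate 3 elsewhere: Priya, Nate.
Kira has just one choice, so Kira = 7. Eliminate 7 elsewhere: Grace.
Alice must be 8 (only option left). Strike 8 from Nate.
So Nate = 1.

1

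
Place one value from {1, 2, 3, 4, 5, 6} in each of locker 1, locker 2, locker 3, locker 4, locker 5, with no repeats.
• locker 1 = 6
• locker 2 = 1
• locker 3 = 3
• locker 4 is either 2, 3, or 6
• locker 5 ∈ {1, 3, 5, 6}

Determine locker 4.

locker 1 must be 6 (only option left). Strike 6 from locker 4, locker 5.
locker 2 must be 1 (only option left). Remove 1 from locker 5.
locker 3 must be 3 (only option left). Strike 3 from locker 4, locker 5.
So locker 4 = 2.

2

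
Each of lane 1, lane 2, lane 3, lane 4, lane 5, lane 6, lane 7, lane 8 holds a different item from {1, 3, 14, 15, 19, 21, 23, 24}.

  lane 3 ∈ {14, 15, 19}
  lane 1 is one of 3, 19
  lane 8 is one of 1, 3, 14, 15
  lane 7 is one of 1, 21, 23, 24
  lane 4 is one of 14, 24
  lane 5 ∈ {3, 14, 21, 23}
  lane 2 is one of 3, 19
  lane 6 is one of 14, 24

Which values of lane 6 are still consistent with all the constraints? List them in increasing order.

lane 1 and lane 2 between them cover only {3, 19} — a naked pair. Remove those values from lane 3, lane 5, lane 8.
lane 4 and lane 6 between them cover only {14, 24} — a naked pair. Remove those values from lane 3, lane 5, lane 7, lane 8.
lane 3's domain is down to {15}, so lane 3 = 15. Strike 15 from lane 8.
lane 8's domain is down to {1}, so lane 8 = 1. Strike 1 from lane 7.
No further eliminations apply; lane 6 can still be any of 14, 24.

14, 24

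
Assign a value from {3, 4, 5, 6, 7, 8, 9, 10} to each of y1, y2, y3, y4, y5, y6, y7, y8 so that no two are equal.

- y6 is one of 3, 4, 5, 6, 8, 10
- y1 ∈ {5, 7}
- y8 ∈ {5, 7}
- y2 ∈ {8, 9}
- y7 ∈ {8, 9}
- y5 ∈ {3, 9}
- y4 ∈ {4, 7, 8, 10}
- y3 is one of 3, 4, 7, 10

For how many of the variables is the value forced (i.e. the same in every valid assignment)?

2

Among the 8 variables, 6 fits only y6 (and all 8 values in {3, 4, 5, 6, 7, 8, 9, 10} must be used), so y6 = 6.
y1 and y8 between them cover only {5, 7} — a naked pair. Remove those values from y3, y4.
y2 and y7 share exactly the 2 values {8, 9}; by pigeonhole those values go to them, so strike 8, 9 from y4, y5.
y5's domain is down to {3}, so y5 = 3. Remove 3 from y3.
Determined: y5=3, y6=6. The other variables each still have more than one consistent value. That makes 2.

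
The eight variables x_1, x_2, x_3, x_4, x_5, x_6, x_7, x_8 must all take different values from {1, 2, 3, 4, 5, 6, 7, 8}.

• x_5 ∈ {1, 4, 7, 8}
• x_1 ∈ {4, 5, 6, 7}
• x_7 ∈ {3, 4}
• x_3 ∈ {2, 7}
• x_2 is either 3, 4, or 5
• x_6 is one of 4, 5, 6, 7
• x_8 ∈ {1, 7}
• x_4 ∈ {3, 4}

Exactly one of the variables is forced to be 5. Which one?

The 8 variables together cover exactly {1, 2, 3, 4, 5, 6, 7, 8} — 8 values for 8 variables — and 2 appears only in x_3's list, so x_3 = 2.
The 7 still-open variables draw from only 7 values {1, 3, 4, 5, 6, 7, 8}, so each is used; only x_5 can be 8, hence x_5 = 8.
Among the 6 still-open variables, 1 fits only x_8 (and all 6 values in {1, 3, 4, 5, 6, 7} must be used), so x_8 = 1.
The 2 variables x_4 and x_7 are confined to {3, 4}, which locks those values in; drop them from x_1, x_2, x_6.
So 5 goes to x_2.

x_2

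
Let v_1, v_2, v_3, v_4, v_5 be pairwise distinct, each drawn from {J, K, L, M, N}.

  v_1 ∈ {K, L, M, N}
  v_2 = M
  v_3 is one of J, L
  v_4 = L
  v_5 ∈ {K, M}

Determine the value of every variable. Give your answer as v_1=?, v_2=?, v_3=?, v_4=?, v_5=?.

v_2 must be M (only option left). Strike M from v_1, v_5.
That leaves v_4 = L. Strike L from v_1, v_3.
v_5's domain is down to {K}, so v_5 = K. Eliminate K elsewhere: v_1.
v_1's domain is down to {N}, so v_1 = N.
v_3 must be J (only option left).

v_1=N, v_2=M, v_3=J, v_4=L, v_5=K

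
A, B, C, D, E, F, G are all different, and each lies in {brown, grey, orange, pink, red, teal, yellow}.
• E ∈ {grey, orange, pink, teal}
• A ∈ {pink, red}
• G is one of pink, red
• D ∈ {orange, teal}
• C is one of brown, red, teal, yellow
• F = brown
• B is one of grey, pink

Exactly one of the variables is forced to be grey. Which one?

B

F must be brown (only option left). Eliminate brown elsewhere: C.
Among the 6 still-open variables, yellow fits only C (and all 6 values in {grey, orange, pink, red, teal, yellow} must be used), so C = yellow.
The 2 variables A and G are confined to {pink, red}, which locks those values in; drop them from B, E.
So grey goes to B.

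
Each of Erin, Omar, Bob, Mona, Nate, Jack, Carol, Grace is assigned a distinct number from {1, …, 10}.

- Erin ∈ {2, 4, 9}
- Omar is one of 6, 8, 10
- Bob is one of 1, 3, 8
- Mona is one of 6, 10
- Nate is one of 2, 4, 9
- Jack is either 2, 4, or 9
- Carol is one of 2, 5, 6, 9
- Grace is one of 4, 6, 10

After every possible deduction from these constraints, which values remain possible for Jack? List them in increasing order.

2, 4, 9

Erin, Nate, Jack share exactly the 3 values {2, 4, 9}; by pigeonhole those values go to them, so strike 2, 4, 9 from Carol, Grace.
Mona and Grace share exactly the 2 values {6, 10}; by pigeonhole those values go to them, so strike 6, 10 from Omar, Carol.
That leaves Omar = 8. Eliminate 8 elsewhere: Bob.
Carol has just one choice, so Carol = 5.
No further eliminations apply; Jack can still be any of 2, 4, 9.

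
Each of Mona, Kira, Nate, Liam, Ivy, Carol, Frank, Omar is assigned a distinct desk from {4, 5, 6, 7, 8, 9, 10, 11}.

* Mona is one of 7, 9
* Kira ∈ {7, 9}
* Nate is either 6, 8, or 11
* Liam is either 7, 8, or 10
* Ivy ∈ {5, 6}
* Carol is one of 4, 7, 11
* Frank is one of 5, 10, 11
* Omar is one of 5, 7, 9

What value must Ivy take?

6

The 8 variables draw from only 8 values {4, 5, 6, 7, 8, 9, 10, 11}, so each is used; only Carol can be 4, hence Carol = 4.
Mona and Kira share exactly the 2 values {7, 9}; by pigeonhole those values go to them, so strike 7, 9 from Liam, Omar.
Omar has just one choice, so Omar = 5. Remove 5 from Ivy, Frank.
So Ivy = 6.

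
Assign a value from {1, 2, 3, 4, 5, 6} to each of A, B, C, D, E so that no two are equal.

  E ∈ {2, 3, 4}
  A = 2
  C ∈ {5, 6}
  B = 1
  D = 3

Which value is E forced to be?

A must be 2 (only option left). Remove 2 from E.
B must be 1 (only option left).
D's domain is down to {3}, so D = 3. Strike 3 from E.
So E = 4.

4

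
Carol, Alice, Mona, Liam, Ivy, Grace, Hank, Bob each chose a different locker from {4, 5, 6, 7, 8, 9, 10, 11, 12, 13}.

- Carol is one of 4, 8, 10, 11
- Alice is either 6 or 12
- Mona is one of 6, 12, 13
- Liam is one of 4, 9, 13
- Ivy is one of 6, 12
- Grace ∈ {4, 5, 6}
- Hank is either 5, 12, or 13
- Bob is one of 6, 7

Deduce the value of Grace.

The 2 variables Alice and Ivy are confined to {6, 12}, which locks those values in; drop them from Mona, Grace, Hank, Bob.
Mona must be 13 (only option left). Eliminate 13 elsewhere: Liam, Hank.
Hank has just one choice, so Hank = 5. So Grace can't be 5.
So Grace = 4.

4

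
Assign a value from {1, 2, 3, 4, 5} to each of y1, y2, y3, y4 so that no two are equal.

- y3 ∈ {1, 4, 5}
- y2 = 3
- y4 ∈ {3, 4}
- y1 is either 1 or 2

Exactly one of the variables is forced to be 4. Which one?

y4

y2 has just one choice, so y2 = 3. So y4 can't be 3.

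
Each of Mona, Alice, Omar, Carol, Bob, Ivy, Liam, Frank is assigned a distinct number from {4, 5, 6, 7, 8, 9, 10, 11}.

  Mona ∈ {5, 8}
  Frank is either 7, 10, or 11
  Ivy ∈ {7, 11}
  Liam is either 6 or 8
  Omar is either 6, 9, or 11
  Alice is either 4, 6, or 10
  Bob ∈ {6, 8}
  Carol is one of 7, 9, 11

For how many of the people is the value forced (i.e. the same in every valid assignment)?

3

The 8 variables draw from only 8 values {4, 5, 6, 7, 8, 9, 10, 11}, so each is used; only Alice can be 4, hence Alice = 4.
The 7 still-open variables together cover exactly {5, 6, 7, 8, 9, 10, 11} — 7 values for 7 variables — and 5 appears only in Mona's list, so Mona = 5.
The 6 still-open variables together cover exactly {6, 7, 8, 9, 10, 11} — 6 values for 6 variables — and 10 appears only in Frank's list, so Frank = 10.
The 2 variables Bob and Liam are confined to {6, 8}, which locks those values in; drop them from Omar.
Determined: Mona=5, Alice=4, Frank=10. The other people each still have more than one consistent value. That makes 3.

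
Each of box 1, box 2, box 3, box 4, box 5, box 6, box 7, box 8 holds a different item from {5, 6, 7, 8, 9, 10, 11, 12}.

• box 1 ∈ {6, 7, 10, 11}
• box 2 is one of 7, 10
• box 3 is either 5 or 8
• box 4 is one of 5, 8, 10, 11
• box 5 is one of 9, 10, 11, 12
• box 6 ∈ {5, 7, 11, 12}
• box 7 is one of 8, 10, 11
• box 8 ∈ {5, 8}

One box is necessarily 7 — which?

The 8 variables draw from only 8 values {5, 6, 7, 8, 9, 10, 11, 12}, so each is used; only box 1 can be 6, hence box 1 = 6.
The 7 still-open variables together cover exactly {5, 7, 8, 9, 10, 11, 12} — 7 values for 7 variables — and 9 appears only in box 5's list, so box 5 = 9.
The 6 still-open variables together cover exactly {5, 7, 8, 10, 11, 12} — 6 values for 6 variables — and 12 appears only in box 6's list, so box 6 = 12.
The 5 still-open variables draw from only 5 values {5, 7, 8, 10, 11}, so each is used; only box 2 can be 7, hence box 2 = 7.

box 2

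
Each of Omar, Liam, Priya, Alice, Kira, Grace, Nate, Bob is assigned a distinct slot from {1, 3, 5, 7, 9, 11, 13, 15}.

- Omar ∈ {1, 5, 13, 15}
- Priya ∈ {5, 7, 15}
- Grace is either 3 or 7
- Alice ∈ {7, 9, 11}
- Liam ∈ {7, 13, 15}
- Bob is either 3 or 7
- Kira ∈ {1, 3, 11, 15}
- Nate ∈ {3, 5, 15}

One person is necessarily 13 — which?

The 8 variables together cover exactly {1, 3, 5, 7, 9, 11, 13, 15} — 8 values for 8 variables — and 9 appears only in Alice's list, so Alice = 9.
The 7 still-open variables draw from only 7 values {1, 3, 5, 7, 11, 13, 15}, so each is used; only Kira can be 11, hence Kira = 11.
The 6 still-open variables together cover exactly {1, 3, 5, 7, 13, 15} — 6 values for 6 variables — and 1 appears only in Omar's list, so Omar = 1.
The 5 still-open variables together cover exactly {3, 5, 7, 13, 15} — 5 values for 5 variables — and 13 appears only in Liam's list, so Liam = 13.

Liam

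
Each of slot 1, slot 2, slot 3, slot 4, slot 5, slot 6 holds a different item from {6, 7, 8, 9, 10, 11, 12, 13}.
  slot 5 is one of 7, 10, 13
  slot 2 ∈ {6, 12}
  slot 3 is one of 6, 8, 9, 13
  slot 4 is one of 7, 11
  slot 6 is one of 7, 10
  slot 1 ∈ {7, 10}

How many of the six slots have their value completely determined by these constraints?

2

slot 1 and slot 6 between them cover only {7, 10} — a naked pair. Remove those values from slot 4, slot 5.
slot 4 must be 11 (only option left).
slot 5's domain is down to {13}, so slot 5 = 13. So slot 3 can't be 13.
Determined: slot 4=11, slot 5=13. The other slots each still have more than one consistent value. That makes 2.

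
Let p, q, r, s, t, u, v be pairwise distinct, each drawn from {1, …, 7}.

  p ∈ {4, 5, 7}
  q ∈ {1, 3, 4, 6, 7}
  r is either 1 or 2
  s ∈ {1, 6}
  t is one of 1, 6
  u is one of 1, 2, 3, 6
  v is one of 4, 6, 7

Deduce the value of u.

The 7 variables together cover exactly {1, 2, 3, 4, 5, 6, 7} — 7 values for 7 variables — and 5 appears only in p's list, so p = 5.
s and t share exactly the 2 values {1, 6}; by pigeonhole those values go to them, so strike 1, 6 from q, r, u, v.
r's domain is down to {2}, so r = 2. Strike 2 from u.
So u = 3.

3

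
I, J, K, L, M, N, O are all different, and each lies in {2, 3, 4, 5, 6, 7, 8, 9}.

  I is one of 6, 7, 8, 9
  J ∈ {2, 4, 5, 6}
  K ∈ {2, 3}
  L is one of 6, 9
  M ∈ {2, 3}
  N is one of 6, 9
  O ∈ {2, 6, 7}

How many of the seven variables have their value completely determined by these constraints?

2

K and M between them cover only {2, 3} — a naked pair. Remove those values from J, O.
L and N between them cover only {6, 9} — a naked pair. Remove those values from I, J, O.
O has just one choice, so O = 7. Strike 7 from I.
I must be 8 (only option left).
Determined: I=8, O=7. The other variables each still have more than one consistent value. That makes 2.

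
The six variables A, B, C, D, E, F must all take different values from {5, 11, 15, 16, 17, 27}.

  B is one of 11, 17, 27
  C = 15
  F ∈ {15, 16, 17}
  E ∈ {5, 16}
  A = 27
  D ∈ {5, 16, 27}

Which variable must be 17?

F

A has just one choice, so A = 27. Remove 27 from B, D.
C must be 15 (only option left). Eliminate 15 elsewhere: F.
Among the 4 still-open variables, 11 fits only B (and all 4 values in {5, 11, 16, 17} must be used), so B = 11.
Among the 3 still-open variables, 17 fits only F (and all 3 values in {5, 16, 17} must be used), so F = 17.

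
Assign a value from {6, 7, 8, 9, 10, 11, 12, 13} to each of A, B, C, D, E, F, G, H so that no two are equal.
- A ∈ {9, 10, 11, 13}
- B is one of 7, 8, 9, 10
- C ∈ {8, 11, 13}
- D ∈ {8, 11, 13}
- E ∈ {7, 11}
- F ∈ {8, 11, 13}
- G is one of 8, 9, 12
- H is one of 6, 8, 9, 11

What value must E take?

Among the 8 variables, 6 fits only H (and all 8 values in {6, 7, 8, 9, 10, 11, 12, 13} must be used), so H = 6.
The 7 still-open variables draw from only 7 values {7, 8, 9, 10, 11, 12, 13}, so each is used; only G can be 12, hence G = 12.
C, D, F between them cover only {8, 11, 13} — a naked triple. Remove those values from A, B, E.
So E = 7.

7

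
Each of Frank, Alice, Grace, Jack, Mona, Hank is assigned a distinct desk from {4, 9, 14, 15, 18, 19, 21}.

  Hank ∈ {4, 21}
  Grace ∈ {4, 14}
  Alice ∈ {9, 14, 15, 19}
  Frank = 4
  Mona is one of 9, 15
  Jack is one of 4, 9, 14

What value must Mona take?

Frank must be 4 (only option left). Eliminate 4 elsewhere: Grace, Jack, Hank.
Grace has just one choice, so Grace = 14. Remove 14 from Alice, Jack.
Jack must be 9 (only option left). Eliminate 9 elsewhere: Alice, Mona.
So Mona = 15.

15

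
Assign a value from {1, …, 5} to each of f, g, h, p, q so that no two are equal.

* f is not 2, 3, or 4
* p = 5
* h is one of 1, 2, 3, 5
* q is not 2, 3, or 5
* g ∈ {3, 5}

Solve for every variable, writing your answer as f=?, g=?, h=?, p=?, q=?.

f=1, g=3, h=2, p=5, q=4

p's domain is down to {5}, so p = 5. Remove 5 from f, g, h.
f must be 1 (only option left). Strike 1 from h, q.
g has just one choice, so g = 3. Remove 3 from h.
h's domain is down to {2}, so h = 2.
q's domain is down to {4}, so q = 4.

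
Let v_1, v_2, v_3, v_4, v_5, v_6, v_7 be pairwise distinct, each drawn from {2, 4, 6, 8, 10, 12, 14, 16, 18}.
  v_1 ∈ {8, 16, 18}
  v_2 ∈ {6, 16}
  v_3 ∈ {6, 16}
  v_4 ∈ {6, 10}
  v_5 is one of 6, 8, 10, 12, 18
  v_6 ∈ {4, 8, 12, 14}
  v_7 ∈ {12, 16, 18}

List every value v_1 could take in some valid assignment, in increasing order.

8, 18

The 2 variables v_2 and v_3 are confined to {6, 16}, which locks those values in; drop them from v_1, v_4, v_5, v_7.
v_4's domain is down to {10}, so v_4 = 10. Remove 10 from v_5.
v_1, v_5, v_7 between them cover only {8, 12, 18} — a naked triple. Remove those values from v_6.
No further eliminations apply; v_1 can still be any of 8, 18.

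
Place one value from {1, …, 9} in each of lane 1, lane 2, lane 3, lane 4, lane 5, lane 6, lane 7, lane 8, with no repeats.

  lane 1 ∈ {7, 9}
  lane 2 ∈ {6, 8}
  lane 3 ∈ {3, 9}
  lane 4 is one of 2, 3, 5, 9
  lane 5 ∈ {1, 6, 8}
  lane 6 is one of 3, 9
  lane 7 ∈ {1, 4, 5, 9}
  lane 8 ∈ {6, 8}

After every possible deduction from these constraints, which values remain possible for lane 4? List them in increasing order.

2, 5

lane 2 and lane 8 share exactly the 2 values {6, 8}; by pigeonhole those values go to them, so strike 6, 8 from lane 5.
lane 5 has just one choice, so lane 5 = 1. Eliminate 1 elsewhere: lane 7.
The 2 variables lane 3 and lane 6 are confined to {3, 9}, which locks those values in; drop them from lane 1, lane 4, lane 7.
lane 1 must be 7 (only option left).
No further eliminations apply; lane 4 can still be any of 2, 5.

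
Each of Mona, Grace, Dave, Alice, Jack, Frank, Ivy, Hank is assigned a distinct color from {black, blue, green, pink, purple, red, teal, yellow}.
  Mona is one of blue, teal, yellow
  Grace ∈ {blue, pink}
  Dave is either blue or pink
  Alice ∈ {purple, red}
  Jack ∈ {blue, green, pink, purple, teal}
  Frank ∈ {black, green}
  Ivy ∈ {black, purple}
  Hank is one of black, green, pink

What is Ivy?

The 8 variables draw from only 8 values {black, blue, green, pink, purple, red, teal, yellow}, so each is used; only Alice can be red, hence Alice = red.
The 7 still-open variables together cover exactly {black, blue, green, pink, purple, teal, yellow} — 7 values for 7 variables — and yellow appears only in Mona's list, so Mona = yellow.
The 6 still-open variables together cover exactly {black, blue, green, pink, purple, teal} — 6 values for 6 variables — and teal appears only in Jack's list, so Jack = teal.
Among the 5 still-open variables, purple fits only Ivy (and all 5 values in {black, blue, green, pink, purple} must be used), so Ivy = purple.

purple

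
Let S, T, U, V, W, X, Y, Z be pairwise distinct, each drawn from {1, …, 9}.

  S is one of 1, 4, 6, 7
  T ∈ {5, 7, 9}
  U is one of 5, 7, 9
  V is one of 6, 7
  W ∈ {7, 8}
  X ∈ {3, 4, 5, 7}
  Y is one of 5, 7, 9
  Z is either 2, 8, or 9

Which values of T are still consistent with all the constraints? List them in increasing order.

5, 7, 9

T, U, Y between them cover only {5, 7, 9} — a naked triple. Remove those values from S, V, W, X, Z.
V has just one choice, so V = 6. Strike 6 from S.
That leaves W = 8. So Z can't be 8.
Z must be 2 (only option left).
No further eliminations apply; T can still be any of 5, 7, 9.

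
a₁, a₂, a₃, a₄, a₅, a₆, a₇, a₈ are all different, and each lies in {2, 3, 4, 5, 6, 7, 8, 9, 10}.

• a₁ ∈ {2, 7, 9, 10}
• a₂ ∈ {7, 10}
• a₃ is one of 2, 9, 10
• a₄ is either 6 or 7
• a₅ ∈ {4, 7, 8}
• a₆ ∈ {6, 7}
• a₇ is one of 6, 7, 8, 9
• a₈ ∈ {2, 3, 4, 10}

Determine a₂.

10

Among the 8 variables, 3 fits only a₈ (and all 8 values in {2, 3, 4, 6, 7, 8, 9, 10} must be used), so a₈ = 3.
The 7 still-open variables together cover exactly {2, 4, 6, 7, 8, 9, 10} — 7 values for 7 variables — and 4 appears only in a₅'s list, so a₅ = 4.
The 6 still-open variables draw from only 6 values {2, 6, 7, 8, 9, 10}, so each is used; only a₇ can be 8, hence a₇ = 8.
a₄ and a₆ share exactly the 2 values {6, 7}; by pigeonhole those values go to them, so strike 6, 7 from a₁, a₂.
So a₂ = 10.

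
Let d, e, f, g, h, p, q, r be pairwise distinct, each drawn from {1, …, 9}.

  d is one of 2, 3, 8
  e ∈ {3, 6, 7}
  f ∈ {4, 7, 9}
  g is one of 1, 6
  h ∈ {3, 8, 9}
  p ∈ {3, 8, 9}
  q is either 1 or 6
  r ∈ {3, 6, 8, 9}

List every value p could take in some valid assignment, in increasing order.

Among the 8 variables, 2 fits only d (and all 8 values in {1, 2, 3, 4, 6, 7, 8, 9} must be used), so d = 2.
The 7 still-open variables draw from only 7 values {1, 3, 4, 6, 7, 8, 9}, so each is used; only f can be 4, hence f = 4.
The 6 still-open variables draw from only 6 values {1, 3, 6, 7, 8, 9}, so each is used; only e can be 7, hence e = 7.
The 2 variables g and q are confined to {1, 6}, which locks those values in; drop them from r.
No further eliminations apply; p can still be any of 3, 8, 9.

3, 8, 9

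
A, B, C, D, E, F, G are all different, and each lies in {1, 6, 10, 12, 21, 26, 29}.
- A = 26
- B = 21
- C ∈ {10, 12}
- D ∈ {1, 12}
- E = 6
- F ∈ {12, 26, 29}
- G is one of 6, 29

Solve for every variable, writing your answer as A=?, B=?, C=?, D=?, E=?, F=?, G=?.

A's domain is down to {26}, so A = 26. So F can't be 26.
B must be 21 (only option left).
E's domain is down to {6}, so E = 6. So G can't be 6.
G's domain is down to {29}, so G = 29. Eliminate 29 elsewhere: F.
F must be 12 (only option left). Remove 12 from C, D.
C has just one choice, so C = 10.
D's domain is down to {1}, so D = 1.

A=26, B=21, C=10, D=1, E=6, F=12, G=29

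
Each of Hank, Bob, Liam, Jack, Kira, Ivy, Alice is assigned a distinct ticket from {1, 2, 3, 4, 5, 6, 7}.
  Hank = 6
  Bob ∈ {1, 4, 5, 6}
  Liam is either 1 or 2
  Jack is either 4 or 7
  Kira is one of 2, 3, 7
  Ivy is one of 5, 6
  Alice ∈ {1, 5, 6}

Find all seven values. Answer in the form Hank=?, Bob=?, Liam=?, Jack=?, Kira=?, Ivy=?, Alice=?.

Hank=6, Bob=4, Liam=2, Jack=7, Kira=3, Ivy=5, Alice=1

Hank must be 6 (only option left). Eliminate 6 elsewhere: Bob, Ivy, Alice.
Ivy must be 5 (only option left). Eliminate 5 elsewhere: Bob, Alice.
Alice must be 1 (only option left). Remove 1 from Bob, Liam.
Bob has just one choice, so Bob = 4. Remove 4 from Jack.
That leaves Liam = 2. Remove 2 from Kira.
That leaves Jack = 7. Eliminate 7 elsewhere: Kira.
That leaves Kira = 3.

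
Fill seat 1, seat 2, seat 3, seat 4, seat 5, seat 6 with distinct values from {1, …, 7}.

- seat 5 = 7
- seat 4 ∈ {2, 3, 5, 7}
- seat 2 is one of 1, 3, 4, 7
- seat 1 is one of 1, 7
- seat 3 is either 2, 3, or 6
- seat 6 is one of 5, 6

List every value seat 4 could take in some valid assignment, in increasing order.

2, 3, 5

seat 5 has just one choice, so seat 5 = 7. Strike 7 from seat 1, seat 2, seat 4.
seat 1's domain is down to {1}, so seat 1 = 1. So seat 2 can't be 1.
No further eliminations apply; seat 4 can still be any of 2, 3, 5.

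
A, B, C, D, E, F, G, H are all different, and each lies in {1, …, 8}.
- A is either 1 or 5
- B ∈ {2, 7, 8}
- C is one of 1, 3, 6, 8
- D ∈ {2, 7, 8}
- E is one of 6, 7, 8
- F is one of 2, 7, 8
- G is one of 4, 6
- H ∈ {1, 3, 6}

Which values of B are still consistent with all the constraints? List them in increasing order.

2, 7, 8

The 8 variables draw from only 8 values {1, 2, 3, 4, 5, 6, 7, 8}, so each is used; only G can be 4, hence G = 4.
The 7 still-open variables together cover exactly {1, 2, 3, 5, 6, 7, 8} — 7 values for 7 variables — and 5 appears only in A's list, so A = 5.
The 3 variables B, D, F are confined to {2, 7, 8}, which locks those values in; drop them from C, E.
That leaves E = 6. Remove 6 from C, H.
No further eliminations apply; B can still be any of 2, 7, 8.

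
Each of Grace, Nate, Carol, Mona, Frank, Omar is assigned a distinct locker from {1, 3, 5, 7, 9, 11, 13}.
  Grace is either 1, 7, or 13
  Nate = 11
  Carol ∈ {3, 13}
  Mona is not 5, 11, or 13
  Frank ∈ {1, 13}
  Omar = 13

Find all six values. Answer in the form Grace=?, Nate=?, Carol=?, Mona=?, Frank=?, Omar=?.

Nate has just one choice, so Nate = 11.
Omar's domain is down to {13}, so Omar = 13. Eliminate 13 elsewhere: Grace, Carol, Frank.
Carol has just one choice, so Carol = 3. So Mona can't be 3.
Frank has just one choice, so Frank = 1. Remove 1 from Grace, Mona.
That leaves Grace = 7. Strike 7 from Mona.
That leaves Mona = 9.

Grace=7, Nate=11, Carol=3, Mona=9, Frank=1, Omar=13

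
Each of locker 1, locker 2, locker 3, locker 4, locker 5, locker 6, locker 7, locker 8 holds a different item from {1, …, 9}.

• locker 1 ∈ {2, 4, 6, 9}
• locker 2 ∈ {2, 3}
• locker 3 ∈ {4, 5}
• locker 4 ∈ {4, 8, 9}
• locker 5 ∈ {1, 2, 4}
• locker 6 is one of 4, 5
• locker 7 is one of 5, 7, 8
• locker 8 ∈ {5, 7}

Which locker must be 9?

The 2 variables locker 3 and locker 6 are confined to {4, 5}, which locks those values in; drop them from locker 1, locker 4, locker 5, locker 7, locker 8.
That leaves locker 8 = 7. Strike 7 from locker 7.
locker 7 has just one choice, so locker 7 = 8. Eliminate 8 elsewhere: locker 4.
So 9 goes to locker 4.

locker 4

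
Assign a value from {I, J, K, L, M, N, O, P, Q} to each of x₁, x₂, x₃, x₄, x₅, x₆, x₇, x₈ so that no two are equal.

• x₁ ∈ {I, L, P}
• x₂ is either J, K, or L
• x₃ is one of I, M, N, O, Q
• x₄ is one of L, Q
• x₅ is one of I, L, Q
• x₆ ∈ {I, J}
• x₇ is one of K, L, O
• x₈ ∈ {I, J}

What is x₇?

O

x₆ and x₈ between them cover only {I, J} — a naked pair. Remove those values from x₁, x₂, x₃, x₅.
x₄ and x₅ share exactly the 2 values {L, Q}; by pigeonhole those values go to them, so strike L, Q from x₁, x₂, x₃, x₇.
x₁ has just one choice, so x₁ = P.
x₂ must be K (only option left). Strike K from x₇.
So x₇ = O.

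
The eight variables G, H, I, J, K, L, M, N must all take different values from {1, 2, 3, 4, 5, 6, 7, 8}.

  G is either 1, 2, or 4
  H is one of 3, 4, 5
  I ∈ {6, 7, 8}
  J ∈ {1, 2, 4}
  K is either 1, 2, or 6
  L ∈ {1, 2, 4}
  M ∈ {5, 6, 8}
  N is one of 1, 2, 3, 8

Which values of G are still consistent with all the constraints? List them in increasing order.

1, 2, 4

Among the 8 variables, 7 fits only I (and all 8 values in {1, 2, 3, 4, 5, 6, 7, 8} must be used), so I = 7.
G, J, L share exactly the 3 values {1, 2, 4}; by pigeonhole those values go to them, so strike 1, 2, 4 from H, K, N.
K's domain is down to {6}, so K = 6. Remove 6 from M.
No further eliminations apply; G can still be any of 1, 2, 4.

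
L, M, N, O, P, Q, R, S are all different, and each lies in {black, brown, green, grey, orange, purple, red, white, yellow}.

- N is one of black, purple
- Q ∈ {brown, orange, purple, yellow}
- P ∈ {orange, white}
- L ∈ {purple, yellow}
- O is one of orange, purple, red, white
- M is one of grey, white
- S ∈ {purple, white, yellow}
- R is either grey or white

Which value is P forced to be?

The 8 variables together cover exactly {black, brown, grey, orange, purple, red, white, yellow} — 8 values for 8 variables — and black appears only in N's list, so N = black.
The 7 still-open variables together cover exactly {brown, grey, orange, purple, red, white, yellow} — 7 values for 7 variables — and brown appears only in Q's list, so Q = brown.
Among the 6 still-open variables, red fits only O (and all 6 values in {grey, orange, purple, red, white, yellow} must be used), so O = red.
The 5 still-open variables draw from only 5 values {grey, orange, purple, white, yellow}, so each is used; only P can be orange, hence P = orange.

orange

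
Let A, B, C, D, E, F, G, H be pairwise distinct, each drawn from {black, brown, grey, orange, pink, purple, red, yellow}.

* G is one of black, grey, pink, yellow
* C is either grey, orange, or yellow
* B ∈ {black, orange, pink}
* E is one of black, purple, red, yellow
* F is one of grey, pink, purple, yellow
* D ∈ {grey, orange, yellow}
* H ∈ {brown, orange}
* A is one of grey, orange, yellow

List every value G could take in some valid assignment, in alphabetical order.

black, pink

Among the 8 variables, brown fits only H (and all 8 values in {black, brown, grey, orange, pink, purple, red, yellow} must be used), so H = brown.
Among the 7 still-open variables, red fits only E (and all 7 values in {black, grey, orange, pink, purple, red, yellow} must be used), so E = red.
The 6 still-open variables draw from only 6 values {black, grey, orange, pink, purple, yellow}, so each is used; only F can be purple, hence F = purple.
A, C, D between them cover only {grey, orange, yellow} — a naked triple. Remove those values from B, G.
No further eliminations apply; G can still be any of black, pink.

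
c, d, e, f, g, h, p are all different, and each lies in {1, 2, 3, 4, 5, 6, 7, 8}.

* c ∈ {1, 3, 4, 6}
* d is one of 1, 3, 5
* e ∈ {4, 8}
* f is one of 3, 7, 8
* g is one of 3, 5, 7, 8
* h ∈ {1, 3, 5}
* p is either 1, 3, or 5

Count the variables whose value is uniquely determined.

2

The 7 variables draw from only 7 values {1, 3, 4, 5, 6, 7, 8}, so each is used; only c can be 6, hence c = 6.
The 6 still-open variables together cover exactly {1, 3, 4, 5, 7, 8} — 6 values for 6 variables — and 4 appears only in e's list, so e = 4.
d, h, p between them cover only {1, 3, 5} — a naked triple. Remove those values from f, g.
Determined: c=6, e=4. The other variables each still have more than one consistent value. That makes 2.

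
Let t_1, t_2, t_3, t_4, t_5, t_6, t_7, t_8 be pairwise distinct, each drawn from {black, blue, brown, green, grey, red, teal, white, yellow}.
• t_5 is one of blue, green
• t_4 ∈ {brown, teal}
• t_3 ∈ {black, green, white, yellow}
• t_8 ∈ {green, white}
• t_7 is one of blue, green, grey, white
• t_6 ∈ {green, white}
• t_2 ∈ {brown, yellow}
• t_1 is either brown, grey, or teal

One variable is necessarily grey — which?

The 8 variables draw from only 8 values {black, blue, brown, green, grey, teal, white, yellow}, so each is used; only t_3 can be black, hence t_3 = black.
The 7 still-open variables draw from only 7 values {blue, brown, green, grey, teal, white, yellow}, so each is used; only t_2 can be yellow, hence t_2 = yellow.
The 2 variables t_6 and t_8 are confined to {green, white}, which locks those values in; drop them from t_5, t_7.
t_5 must be blue (only option left). Strike blue from t_7.
So grey goes to t_7.

t_7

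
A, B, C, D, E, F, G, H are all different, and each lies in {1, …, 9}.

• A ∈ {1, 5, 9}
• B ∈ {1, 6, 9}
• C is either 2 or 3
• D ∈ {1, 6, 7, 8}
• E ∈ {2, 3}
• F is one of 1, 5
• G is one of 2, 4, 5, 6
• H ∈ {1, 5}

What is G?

C and E between them cover only {2, 3} — a naked pair. Remove those values from G.
F and H share exactly the 2 values {1, 5}; by pigeonhole those values go to them, so strike 1, 5 from A, B, D, G.
A's domain is down to {9}, so A = 9. Eliminate 9 elsewhere: B.
That leaves B = 6. Remove 6 from D, G.
So G = 4.

4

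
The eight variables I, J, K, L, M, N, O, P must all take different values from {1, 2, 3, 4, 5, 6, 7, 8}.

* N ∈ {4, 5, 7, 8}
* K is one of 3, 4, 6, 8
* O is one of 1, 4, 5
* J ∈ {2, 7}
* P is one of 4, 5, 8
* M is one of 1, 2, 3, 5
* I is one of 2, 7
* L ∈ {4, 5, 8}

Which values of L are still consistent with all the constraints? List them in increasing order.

Among the 8 variables, 6 fits only K (and all 8 values in {1, 2, 3, 4, 5, 6, 7, 8} must be used), so K = 6.
The 7 still-open variables together cover exactly {1, 2, 3, 4, 5, 7, 8} — 7 values for 7 variables — and 3 appears only in M's list, so M = 3.
The 6 still-open variables together cover exactly {1, 2, 4, 5, 7, 8} — 6 values for 6 variables — and 1 appears only in O's list, so O = 1.
I and J between them cover only {2, 7} — a naked pair. Remove those values from N.
No further eliminations apply; L can still be any of 4, 5, 8.

4, 5, 8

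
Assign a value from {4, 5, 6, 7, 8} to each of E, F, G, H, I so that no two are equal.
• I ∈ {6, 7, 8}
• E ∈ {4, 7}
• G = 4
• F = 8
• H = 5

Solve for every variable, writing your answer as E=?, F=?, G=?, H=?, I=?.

F has just one choice, so F = 8. Strike 8 from I.
G must be 4 (only option left). Strike 4 from E.
That leaves H = 5.
E's domain is down to {7}, so E = 7. Eliminate 7 elsewhere: I.
I must be 6 (only option left).

E=7, F=8, G=4, H=5, I=6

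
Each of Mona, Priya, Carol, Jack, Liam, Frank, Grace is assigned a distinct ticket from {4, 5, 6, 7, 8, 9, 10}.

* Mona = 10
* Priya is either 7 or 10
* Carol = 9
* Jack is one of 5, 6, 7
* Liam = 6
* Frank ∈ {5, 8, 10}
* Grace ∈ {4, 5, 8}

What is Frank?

8

Mona's domain is down to {10}, so Mona = 10. So Priya, Frank can't be 10.
Priya has just one choice, so Priya = 7. Eliminate 7 elsewhere: Jack.
Carol has just one choice, so Carol = 9.
Liam must be 6 (only option left). Eliminate 6 elsewhere: Jack.
That leaves Jack = 5. Strike 5 from Frank, Grace.
So Frank = 8.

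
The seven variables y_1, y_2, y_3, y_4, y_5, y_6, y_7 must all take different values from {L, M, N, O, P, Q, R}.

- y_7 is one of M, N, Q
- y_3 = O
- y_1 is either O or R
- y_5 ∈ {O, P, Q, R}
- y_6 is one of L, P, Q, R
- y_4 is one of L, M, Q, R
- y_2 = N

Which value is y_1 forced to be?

R

y_2 must be N (only option left). So y_7 can't be N.
That leaves y_3 = O. Remove O from y_1, y_5.
So y_1 = R.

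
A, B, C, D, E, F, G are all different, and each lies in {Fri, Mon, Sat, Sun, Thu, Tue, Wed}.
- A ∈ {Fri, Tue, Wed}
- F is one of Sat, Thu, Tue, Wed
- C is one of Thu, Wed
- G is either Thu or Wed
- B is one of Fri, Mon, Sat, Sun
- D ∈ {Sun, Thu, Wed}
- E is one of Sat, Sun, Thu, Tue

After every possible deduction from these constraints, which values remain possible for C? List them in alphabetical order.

Thu, Wed

Among the 7 variables, Mon fits only B (and all 7 values in {Fri, Mon, Sat, Sun, Thu, Tue, Wed} must be used), so B = Mon.
The 6 still-open variables draw from only 6 values {Fri, Sat, Sun, Thu, Tue, Wed}, so each is used; only A can be Fri, hence A = Fri.
The 2 variables C and G are confined to {Thu, Wed}, which locks those values in; drop them from D, E, F.
That leaves D = Sun. Strike Sun from E.
No further eliminations apply; C can still be any of Thu, Wed.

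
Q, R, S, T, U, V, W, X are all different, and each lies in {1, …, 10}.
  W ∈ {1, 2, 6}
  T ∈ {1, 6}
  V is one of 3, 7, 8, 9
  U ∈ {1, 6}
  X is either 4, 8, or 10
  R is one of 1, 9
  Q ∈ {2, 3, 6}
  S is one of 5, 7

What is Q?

3

T and U between them cover only {1, 6} — a naked pair. Remove those values from Q, R, W.
R's domain is down to {9}, so R = 9. Strike 9 from V.
That leaves W = 2. So Q can't be 2.
So Q = 3.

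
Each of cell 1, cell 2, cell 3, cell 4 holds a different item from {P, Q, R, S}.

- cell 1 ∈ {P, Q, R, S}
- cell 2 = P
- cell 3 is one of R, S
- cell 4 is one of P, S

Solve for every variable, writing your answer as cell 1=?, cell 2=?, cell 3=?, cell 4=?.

cell 1=Q, cell 2=P, cell 3=R, cell 4=S

cell 2 has just one choice, so cell 2 = P. Remove P from cell 1, cell 4.
That leaves cell 4 = S. Eliminate S elsewhere: cell 1, cell 3.
cell 3's domain is down to {R}, so cell 3 = R. So cell 1 can't be R.
cell 1 must be Q (only option left).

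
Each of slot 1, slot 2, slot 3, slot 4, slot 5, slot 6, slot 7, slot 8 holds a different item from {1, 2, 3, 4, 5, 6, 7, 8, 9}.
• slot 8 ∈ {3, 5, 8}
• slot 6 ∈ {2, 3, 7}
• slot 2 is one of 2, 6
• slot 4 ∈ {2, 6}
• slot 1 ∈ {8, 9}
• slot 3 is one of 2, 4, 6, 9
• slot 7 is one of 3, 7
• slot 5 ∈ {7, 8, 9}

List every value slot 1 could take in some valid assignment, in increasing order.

8, 9

The 8 variables together cover exactly {2, 3, 4, 5, 6, 7, 8, 9} — 8 values for 8 variables — and 4 appears only in slot 3's list, so slot 3 = 4.
Among the 7 still-open variables, 5 fits only slot 8 (and all 7 values in {2, 3, 5, 6, 7, 8, 9} must be used), so slot 8 = 5.
The 2 variables slot 2 and slot 4 are confined to {2, 6}, which locks those values in; drop them from slot 6.
The 2 variables slot 6 and slot 7 are confined to {3, 7}, which locks those values in; drop them from slot 5.
No further eliminations apply; slot 1 can still be any of 8, 9.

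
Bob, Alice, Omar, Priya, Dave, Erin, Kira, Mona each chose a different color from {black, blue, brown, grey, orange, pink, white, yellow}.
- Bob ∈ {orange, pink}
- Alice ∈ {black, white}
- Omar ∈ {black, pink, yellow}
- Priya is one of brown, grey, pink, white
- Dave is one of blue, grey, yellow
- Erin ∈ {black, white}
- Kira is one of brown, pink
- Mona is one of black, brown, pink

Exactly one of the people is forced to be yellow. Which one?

Among the 8 variables, blue fits only Dave (and all 8 values in {black, blue, brown, grey, orange, pink, white, yellow} must be used), so Dave = blue.
The 7 still-open variables draw from only 7 values {black, brown, grey, orange, pink, white, yellow}, so each is used; only Priya can be grey, hence Priya = grey.
Among the 6 still-open variables, orange fits only Bob (and all 6 values in {black, brown, orange, pink, white, yellow} must be used), so Bob = orange.
Among the 5 still-open variables, yellow fits only Omar (and all 5 values in {black, brown, pink, white, yellow} must be used), so Omar = yellow.

Omar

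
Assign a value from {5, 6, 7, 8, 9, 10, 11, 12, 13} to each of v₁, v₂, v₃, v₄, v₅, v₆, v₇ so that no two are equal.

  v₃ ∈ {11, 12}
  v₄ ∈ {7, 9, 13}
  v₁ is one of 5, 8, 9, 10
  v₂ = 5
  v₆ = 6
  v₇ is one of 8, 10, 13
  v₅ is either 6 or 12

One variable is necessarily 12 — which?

v₂ must be 5 (only option left). Remove 5 from v₁.
v₆'s domain is down to {6}, so v₆ = 6. Strike 6 from v₅.
So 12 goes to v₅.

v₅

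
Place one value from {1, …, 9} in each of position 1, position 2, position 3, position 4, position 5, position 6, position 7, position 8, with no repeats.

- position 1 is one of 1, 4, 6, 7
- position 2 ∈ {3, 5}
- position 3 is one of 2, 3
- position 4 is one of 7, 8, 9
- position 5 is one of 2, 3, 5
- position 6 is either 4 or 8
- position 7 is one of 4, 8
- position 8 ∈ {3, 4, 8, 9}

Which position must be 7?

position 4

position 6 and position 7 share exactly the 2 values {4, 8}; by pigeonhole those values go to them, so strike 4, 8 from position 1, position 4, position 8.
The 3 variables position 2, position 3, position 5 are confined to {2, 3, 5}, which locks those values in; drop them from position 8.
That leaves position 8 = 9. Eliminate 9 elsewhere: position 4.
So 7 goes to position 4.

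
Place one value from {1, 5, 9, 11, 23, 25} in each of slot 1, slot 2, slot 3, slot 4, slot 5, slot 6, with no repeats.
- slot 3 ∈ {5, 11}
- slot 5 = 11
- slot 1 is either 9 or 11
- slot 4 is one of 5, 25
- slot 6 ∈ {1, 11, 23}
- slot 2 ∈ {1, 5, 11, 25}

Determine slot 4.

25

slot 5 must be 11 (only option left). Remove 11 from slot 1, slot 2, slot 3, slot 6.
slot 1 must be 9 (only option left).
slot 3 must be 5 (only option left). So slot 2, slot 4 can't be 5.
So slot 4 = 25.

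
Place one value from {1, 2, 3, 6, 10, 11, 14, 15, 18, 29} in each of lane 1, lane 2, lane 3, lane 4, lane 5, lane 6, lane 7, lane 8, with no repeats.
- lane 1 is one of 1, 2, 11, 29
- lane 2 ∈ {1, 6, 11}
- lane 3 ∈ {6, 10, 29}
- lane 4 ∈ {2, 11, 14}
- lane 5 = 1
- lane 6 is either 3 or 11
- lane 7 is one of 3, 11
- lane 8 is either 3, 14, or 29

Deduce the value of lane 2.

6

lane 5's domain is down to {1}, so lane 5 = 1. Strike 1 from lane 1, lane 2.
The 7 still-open variables together cover exactly {2, 3, 6, 10, 11, 14, 29} — 7 values for 7 variables — and 10 appears only in lane 3's list, so lane 3 = 10.
The 6 still-open variables together cover exactly {2, 3, 6, 11, 14, 29} — 6 values for 6 variables — and 6 appears only in lane 2's list, so lane 2 = 6.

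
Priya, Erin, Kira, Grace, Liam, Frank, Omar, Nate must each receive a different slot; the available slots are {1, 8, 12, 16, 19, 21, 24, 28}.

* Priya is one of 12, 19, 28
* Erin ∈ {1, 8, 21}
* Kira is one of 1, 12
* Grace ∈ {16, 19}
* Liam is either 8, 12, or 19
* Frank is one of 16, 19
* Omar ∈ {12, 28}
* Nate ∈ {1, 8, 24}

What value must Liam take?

The 8 variables together cover exactly {1, 8, 12, 16, 19, 21, 24, 28} — 8 values for 8 variables — and 21 appears only in Erin's list, so Erin = 21.
The 7 still-open variables together cover exactly {1, 8, 12, 16, 19, 24, 28} — 7 values for 7 variables — and 24 appears only in Nate's list, so Nate = 24.
Among the 6 still-open variables, 1 fits only Kira (and all 6 values in {1, 8, 12, 16, 19, 28} must be used), so Kira = 1.
The 5 still-open variables draw from only 5 values {8, 12, 16, 19, 28}, so each is used; only Liam can be 8, hence Liam = 8.

8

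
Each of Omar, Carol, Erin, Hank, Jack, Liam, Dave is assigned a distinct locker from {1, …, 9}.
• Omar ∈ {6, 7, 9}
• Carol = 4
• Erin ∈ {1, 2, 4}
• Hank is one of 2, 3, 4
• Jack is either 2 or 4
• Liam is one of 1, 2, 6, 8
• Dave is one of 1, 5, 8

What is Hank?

3

Carol must be 4 (only option left). So Erin, Hank, Jack can't be 4.
Jack's domain is down to {2}, so Jack = 2. Remove 2 from Erin, Hank, Liam.
So Hank = 3.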